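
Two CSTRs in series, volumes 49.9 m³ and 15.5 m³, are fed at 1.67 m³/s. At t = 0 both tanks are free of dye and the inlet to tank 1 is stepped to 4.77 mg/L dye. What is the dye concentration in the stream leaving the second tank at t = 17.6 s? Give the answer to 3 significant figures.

1.25 mg/L

Species balance on tank i: dCᵢ/dt = (Cᵢ₋₁ − Cᵢ)/τᵢ with τᵢ = Vᵢ/Q.
τ₁ = 49.9/1.67 = 29.880 s; τ₂ = 15.5/1.67 = 9.2814 s.
Tank 1: C₁ = C_in(1 − e^(−t/τ₁)). Tank 2 (τ₁ ≠ τ₂): C₂ = C_in[1 − (τ₁ e^(−t/τ₁) − τ₂ e^(−t/τ₂))/(τ₁ − τ₂)].
At t = 17.6: e^(−t/τ₁) = 0.55487, e^(−t/τ₂) = 0.15013.
C₂ = 4.77·[1 − (29.880·0.55487 − 9.2814·0.15013)/(20.599)] = 4.77·0.26276 = 1.2534 mg/L.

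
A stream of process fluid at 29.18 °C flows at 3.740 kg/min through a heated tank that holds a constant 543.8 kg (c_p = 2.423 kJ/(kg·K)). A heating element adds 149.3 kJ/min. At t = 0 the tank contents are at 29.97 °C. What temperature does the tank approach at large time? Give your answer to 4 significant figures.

Unsteady energy balance on the tank contents: M c_p dT/dt = ṁ c_p (T_in − T) + 149.3.
At steady state dT/dt = 0 ⇒ T_ss = T_in + Q̇/(ṁ c_p) = 29.18 + 149.3/(3.740·2.423) = 45.6554 °C.

45.66 °C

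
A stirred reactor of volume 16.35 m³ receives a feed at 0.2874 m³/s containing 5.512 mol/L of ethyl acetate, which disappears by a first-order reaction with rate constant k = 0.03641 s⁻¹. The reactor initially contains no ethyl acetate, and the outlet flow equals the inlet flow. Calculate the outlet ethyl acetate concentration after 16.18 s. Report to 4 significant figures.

1.045 mol/L

Species balance: V dC/dt = Q C_in − Q C − k V C.
dC/dt = (Q/V) C_in − (Q/V + k) C; effective rate a = Q/V + k = 0.0175780 + 0.03641 = 0.0539880 s⁻¹.
C_ss = Q C_in/(Q + kV) = 1.79466 mol/L; C(t) = C_ss + (C₀ − C_ss) e^(−a t).
C(16.18) = 1.79466 + (-1.79466)·e^(−0.0539880·16.18) = 1.79466 + (-1.79466)·0.417477 = 1.04543 mol/L.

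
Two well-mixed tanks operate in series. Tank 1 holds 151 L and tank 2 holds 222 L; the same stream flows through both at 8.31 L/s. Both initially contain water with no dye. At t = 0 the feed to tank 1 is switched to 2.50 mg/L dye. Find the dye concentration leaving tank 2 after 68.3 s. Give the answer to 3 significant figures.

2.02 mg/L

Time constants: τᵢ = Vᵢ/Q for each well-mixed tank.
τ₁ = 151/8.31 = 18.171 s; τ₂ = 222/8.31 = 26.715 s.
Tank 1: C₁ = C_in(1 − e^(−t/τ₁)). Tank 2 (τ₁ ≠ τ₂): C₂ = C_in[1 − (τ₁ e^(−t/τ₁) − τ₂ e^(−t/τ₂))/(τ₁ − τ₂)].
At t = 68.3: e^(−t/τ₁) = 0.023313, e^(−t/τ₂) = 0.077565.
C₂ = 2.50·[1 − (18.171·0.023313 − 26.715·0.077565)/(-8.5439)] = 2.50·0.80705 = 2.0176 mg/L.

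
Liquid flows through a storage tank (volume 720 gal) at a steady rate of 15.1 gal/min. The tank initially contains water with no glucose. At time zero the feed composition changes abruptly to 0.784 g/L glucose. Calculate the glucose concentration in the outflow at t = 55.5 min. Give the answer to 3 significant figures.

0.539 g/L

Unsteady species balance (constant V, well mixed): V dC/dt = Q(C_in − C).
So dC/dt = (C_in − C)/τ with τ = V/Q = 720/15.1 = 47.682 min.
C approaches C_in exponentially: C(t) = C_in + (C₀ − C_in) e^(−t/τ).
C(55.5) = 0.784 + (0 − 0.784)·e^(−55.5/47.682) = 0.784 + (-0.78400)·0.31225 = 0.53920 g/L.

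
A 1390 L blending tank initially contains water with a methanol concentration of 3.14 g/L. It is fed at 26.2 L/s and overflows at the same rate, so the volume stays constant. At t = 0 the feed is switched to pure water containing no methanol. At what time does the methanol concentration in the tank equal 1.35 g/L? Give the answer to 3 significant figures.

Accumulation = in − out for the solute gives V dC/dt = Q(C_in − C), so τ = V/Q = 53.053 s.
C(t) = C_in + (C₀ − C_in) e^(−t/τ). Set C = 1.35 and solve for t:
e^(−t/τ) = (C − C_in)/(C₀ − C_in) = (1.35 − 0)/(3.14 − 0) = 0.42994
t = −τ ln(…) = 53.053 × 0.84412 = 44.783 s.

44.8 s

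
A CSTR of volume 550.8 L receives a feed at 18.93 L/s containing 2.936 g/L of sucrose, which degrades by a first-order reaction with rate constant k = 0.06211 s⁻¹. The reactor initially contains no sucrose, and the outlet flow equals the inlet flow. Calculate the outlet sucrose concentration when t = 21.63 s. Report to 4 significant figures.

Accumulation = in − out − consumed: V dC/dt = Q C_in − Q C − k V C.
This is linear with rate a = Q/V + k = 0.0964782 s⁻¹.
C_ss = Q C_in/(Q + kV) = 1.04588 g/L; C(t) = C_ss + (C₀ − C_ss) e^(−a t).
C(21.63) = 1.04588 + (-1.04588)·e^(−0.0964782·21.63) = 1.04588 + (-1.04588)·0.124081 = 0.916110 g/L.

0.9161 g/L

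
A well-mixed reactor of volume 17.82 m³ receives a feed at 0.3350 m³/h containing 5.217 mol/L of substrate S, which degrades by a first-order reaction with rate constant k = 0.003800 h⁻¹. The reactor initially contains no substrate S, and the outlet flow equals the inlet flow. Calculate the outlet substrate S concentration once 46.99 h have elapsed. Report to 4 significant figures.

2.839 mol/L

Accumulation = in − out − consumed: V dC/dt = Q C_in − Q C − k V C.
This is linear with rate a = Q/V + k = 0.0225991 h⁻¹.
C_ss = Q C_in/(Q + kV) = 4.33977 mol/L; C(t) = C_ss + (C₀ − C_ss) e^(−a t).
C(46.99) = 4.33977 + (-4.33977)·e^(−0.0225991·46.99) = 4.33977 + (-4.33977)·0.345787 = 2.83913 mol/L.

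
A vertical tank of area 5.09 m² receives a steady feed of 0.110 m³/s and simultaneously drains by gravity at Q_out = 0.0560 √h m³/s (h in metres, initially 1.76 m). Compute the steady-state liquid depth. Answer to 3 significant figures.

3.86 m

Volume balance on the tank: A dh/dt = Q_in − 0.0560 √h. At steady state dh/dt = 0:
Q_in = 0.0560 √h_ss ⇒ √h_ss = 0.110/0.0560 = 1.9643.
h_ss = 1.9643² = 3.8584 m. (Since h₀ = 1.76 m < h_ss, the level will rise toward this value.)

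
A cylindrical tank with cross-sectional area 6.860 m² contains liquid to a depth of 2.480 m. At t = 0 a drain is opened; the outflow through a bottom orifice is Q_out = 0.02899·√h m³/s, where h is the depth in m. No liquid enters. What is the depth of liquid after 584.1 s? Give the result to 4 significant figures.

0.1160 m

Unsteady balance on liquid volume: A dh/dt = −0.02899 √h.
∫ h^(−1/2) dh = −(0.02899/A) ∫ dt, giving 2√h = 2√h₀ − (0.02899/A) t.
√h = √2.480 − 0.02899·584.1/(2·6.860) = 1.57480 − 1.23419 = 0.340614.
h = 0.340614² = 0.116018 m.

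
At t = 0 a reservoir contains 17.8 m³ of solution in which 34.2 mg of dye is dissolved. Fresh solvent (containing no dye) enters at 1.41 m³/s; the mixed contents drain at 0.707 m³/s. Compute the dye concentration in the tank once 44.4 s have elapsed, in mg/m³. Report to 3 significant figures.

0.252 mg/m³

Let m(t) be the amount of dye. Volume: V(t) = V₀ + (Q_in − Q_out) t = 17.8 + 0.70300 t; V(44.4) = 49.013 m³.
Solute balance: dm/dt = 0 − Q_out C = −Q_out m/V(t).
dm/m = −Q_out dt/(V₀ + 0.70300 t); integrating gives ln(m/m₀) = −(Q_out/(Q_in−Q_out)) ln(V/V₀).
m = m₀ (V₀/V)^(Q_out/(Q_in−Q_out)) = 34.2 × (17.8/49.013)^(1.0057) = 12.349 mg.
C = m/V = 12.349/49.013 = 0.25195 mg/m³.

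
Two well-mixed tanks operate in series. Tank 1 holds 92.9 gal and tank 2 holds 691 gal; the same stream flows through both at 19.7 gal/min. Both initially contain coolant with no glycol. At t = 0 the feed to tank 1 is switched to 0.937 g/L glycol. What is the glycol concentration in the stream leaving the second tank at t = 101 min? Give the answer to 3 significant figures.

0.876 g/L

Time constants: τᵢ = Vᵢ/Q for each well-mixed tank.
τ₁ = 92.9/19.7 = 4.7157 min; τ₂ = 691/19.7 = 35.076 min.
Tank 1: C₁ = C_in(1 − e^(−t/τ₁)). Tank 2 (τ₁ ≠ τ₂): C₂ = C_in[1 − (τ₁ e^(−t/τ₁) − τ₂ e^(−t/τ₂))/(τ₁ − τ₂)].
At t = 101: e^(−t/τ₁) = 4.9938e-10, e^(−t/τ₂) = 0.056166.
C₂ = 0.937·[1 − (4.7157·4.9938e-10 − 35.076·0.056166)/(-30.360)] = 0.937·0.93511 = 0.87620 g/L.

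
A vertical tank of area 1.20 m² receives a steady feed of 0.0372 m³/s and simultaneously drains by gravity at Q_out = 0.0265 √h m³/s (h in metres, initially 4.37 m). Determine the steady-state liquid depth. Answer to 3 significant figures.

1.97 m

A dh/dt = Q_in − 0.0265 √h. Steady state requires inflow = outflow:
Q_in = 0.0265 √h_ss ⇒ √h_ss = 0.0372/0.0265 = 1.4038.
h_ss = 1.4038² = 1.9706 m. (Since h₀ = 4.37 m > h_ss, the level will fall toward this value.)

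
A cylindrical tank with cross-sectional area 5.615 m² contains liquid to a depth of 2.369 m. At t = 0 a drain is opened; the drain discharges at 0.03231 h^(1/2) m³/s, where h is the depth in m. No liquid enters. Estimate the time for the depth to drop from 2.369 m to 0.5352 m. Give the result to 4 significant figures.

280.7 s

Accumulation of liquid (constant cross-section A): A dh/dt = −0.03231 √h.
Separate and integrate: 2(√h − √h₀) = −(0.03231/A) t.
t = 2A(√h₀ − √h)/0.03231 = 2·5.615·(√2.369 − √0.5352)/0.03231
  = 11.2300 × (1.53916 − 0.731574) / 0.03231 = 280.692 s.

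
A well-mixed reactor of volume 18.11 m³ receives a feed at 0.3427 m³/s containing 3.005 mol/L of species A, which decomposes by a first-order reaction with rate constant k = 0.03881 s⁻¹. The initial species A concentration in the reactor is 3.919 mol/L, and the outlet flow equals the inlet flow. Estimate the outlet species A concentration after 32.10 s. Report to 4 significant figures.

Accumulation = in − out − consumed: V dC/dt = Q C_in − Q C − k V C.
dC/dt = (Q/V) C_in − (Q/V + k) C; effective rate a = Q/V + k = 0.0189232 + 0.03881 = 0.0577332 s⁻¹.
C_ss = Q C_in/(Q + kV) = 0.984950 mol/L; C(t) = C_ss + (C₀ − C_ss) e^(−a t).
C(32.10) = 0.984950 + (2.93405)·e^(−0.0577332·32.10) = 0.984950 + (2.93405)·0.156729 = 1.44480 mol/L.

1.445 mol/L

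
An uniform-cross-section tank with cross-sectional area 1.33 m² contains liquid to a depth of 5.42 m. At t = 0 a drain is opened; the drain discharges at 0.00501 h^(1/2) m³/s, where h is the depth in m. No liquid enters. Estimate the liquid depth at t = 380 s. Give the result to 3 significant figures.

2.60 m

Accumulation of liquid (constant cross-section A): A dh/dt = −0.00501 √h.
This is separable: 2 d(√h)/dt = −0.00501/A, so √h = √h₀ − (0.00501/(2A)) t.
√h = √5.42 − 0.00501·380/(2·1.33) = 2.3281 − 0.71571 = 1.6124.
h = 1.6124² = 2.5998 m.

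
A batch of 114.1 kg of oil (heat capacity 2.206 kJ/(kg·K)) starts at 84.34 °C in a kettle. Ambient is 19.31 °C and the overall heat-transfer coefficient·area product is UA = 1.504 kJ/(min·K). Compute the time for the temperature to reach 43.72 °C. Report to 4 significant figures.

164.0 min

First-law balance (no shaft work): M c_p dT/dt = −UA(T − T_amb).
τ = M c_p/UA = 167.357 min; T_ss = T_amb = 19.3100 °C.
T(t) = T_ss + (T₀ − T_ss)e^(−t/τ); set T = 43.72:
t = −τ ln[(T − T_ss)/(T₀ − T_ss)] = −167.357 · ln(0.375365) = 163.986 min.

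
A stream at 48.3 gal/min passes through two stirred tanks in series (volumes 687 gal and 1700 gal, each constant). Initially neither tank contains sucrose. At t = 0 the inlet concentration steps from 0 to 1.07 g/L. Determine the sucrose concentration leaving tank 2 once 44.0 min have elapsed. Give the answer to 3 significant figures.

0.589 g/L

Time constants: τᵢ = Vᵢ/Q for each well-mixed tank.
τ₁ = 687/48.3 = 14.224 min; τ₂ = 1700/48.3 = 35.197 min.
Solving the cascade with C₁(0)=C₂(0)=0 gives C₂(t) = C_in[1 − (τ₁ e^(−t/τ₁) − τ₂ e^(−t/τ₂))/(τ₁ − τ₂)].
At t = 44.0: e^(−t/τ₁) = 0.045345, e^(−t/τ₂) = 0.28647.
C₂ = 1.07·[1 − (14.224·0.045345 − 35.197·0.28647)/(-20.973)] = 1.07·0.55000 = 0.58850 g/L.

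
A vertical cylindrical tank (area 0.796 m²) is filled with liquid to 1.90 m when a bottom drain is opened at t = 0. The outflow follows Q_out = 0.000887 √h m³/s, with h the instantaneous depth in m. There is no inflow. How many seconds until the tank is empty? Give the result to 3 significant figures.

With no inflow, A dh/dt = −0.000887 √h.
Separate and integrate: 2(√h − √h₀) = −(0.000887/A) t.
Tank is empty when √h = 0: t_empty = 2A√h₀/0.000887.
t_empty = 2·0.796·√1.90/0.000887 = 1.5920·1.3784/0.000887 = 2474.0 s.

2470 s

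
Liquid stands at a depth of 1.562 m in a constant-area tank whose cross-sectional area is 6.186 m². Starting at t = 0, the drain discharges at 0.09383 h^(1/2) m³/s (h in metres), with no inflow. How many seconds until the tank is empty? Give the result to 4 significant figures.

Mass balance (ρ constant): A dh/dt = −0.09383 √h.
∫ h^(−1/2) dh = −(0.09383/A) ∫ dt, giving 2√h = 2√h₀ − (0.09383/A) t.
Tank is empty when √h = 0: t_empty = 2A√h₀/0.09383.
t_empty = 2·6.186·√1.562/0.09383 = 12.3720·1.24980/0.09383 = 164.793 s.

164.8 s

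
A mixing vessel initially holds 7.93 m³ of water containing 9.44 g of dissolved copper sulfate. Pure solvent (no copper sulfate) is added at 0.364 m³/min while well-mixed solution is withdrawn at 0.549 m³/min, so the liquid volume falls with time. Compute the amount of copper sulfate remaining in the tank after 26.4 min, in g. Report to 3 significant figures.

Total volume: dV/dt = Q_in − Q_out = -0.18500 m³/min, so V(t) = 7.93 − 0.18500 t and V(26.4) = 3.0460 m³.
Species balance (pure solvent in): dm/dt = −Q_out · m/V(t).
dm/m = −Q_out dt/(V₀ − 0.18500 t); integrating gives ln(m/m₀) = −(Q_out/(Q_in−Q_out)) ln(V/V₀).
m = m₀ (V₀/V)^(Q_out/(Q_in−Q_out)) = 9.44 × (7.93/3.0460)^(-2.9676) = 0.55185 g.

0.552 g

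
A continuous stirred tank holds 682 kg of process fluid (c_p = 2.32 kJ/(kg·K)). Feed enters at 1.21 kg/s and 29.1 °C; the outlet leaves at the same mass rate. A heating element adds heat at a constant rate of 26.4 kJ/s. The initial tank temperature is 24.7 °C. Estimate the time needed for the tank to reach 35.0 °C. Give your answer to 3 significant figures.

773 s

Heat balance on the well-mixed liquid: M c_p dT/dt = ṁ c_p (T_in − T) + 26.4.
τ = M/ṁ = 563.64 s; T_ss = T_in + Q̇/(ṁ c_p) = 38.504 °C.
T(t) = T_ss + (T₀ − T_ss) e^(−t/τ). Set T = 35.0:
e^(−t/τ) = (35.0 − 38.504)/(24.7 − 38.504) = 0.25386
t = −563.64 · ln(0.25386) = 772.73 s.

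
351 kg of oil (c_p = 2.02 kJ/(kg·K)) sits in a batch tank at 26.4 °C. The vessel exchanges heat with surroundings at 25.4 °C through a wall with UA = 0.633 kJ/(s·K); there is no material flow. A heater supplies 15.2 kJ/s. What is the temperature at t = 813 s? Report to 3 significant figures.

Energy balance: M c_p dT/dt = −UA(T − T_amb) + Q̇.
dT/dt = (T_ss − T)/τ with T_ss = T_amb + Q̇/UA = 25.4 + 15.2/0.633 = 49.413 °C, τ = M c_p/UA = 351·2.02/0.633 = 1120.1 s.
Integrating: T(t) = T_ss + (T₀ − T_ss) e^(−t/τ).
T(813) = 49.413 + (-23.013)·0.48392 = 38.276 °C.

38.3 °C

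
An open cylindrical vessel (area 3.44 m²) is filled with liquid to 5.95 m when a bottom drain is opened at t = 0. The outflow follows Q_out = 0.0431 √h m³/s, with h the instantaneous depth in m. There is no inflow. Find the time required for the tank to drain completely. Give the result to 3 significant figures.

389 s

A dh/dt = −Q_out = −0.0431 √h.
This is separable: 2 d(√h)/dt = −0.0431/A, so √h = √h₀ − (0.0431/(2A)) t.
Tank is empty when √h = 0: t_empty = 2A√h₀/0.0431.
t_empty = 2·3.44·√5.95/0.0431 = 6.8800·2.4393/0.0431 = 389.38 s.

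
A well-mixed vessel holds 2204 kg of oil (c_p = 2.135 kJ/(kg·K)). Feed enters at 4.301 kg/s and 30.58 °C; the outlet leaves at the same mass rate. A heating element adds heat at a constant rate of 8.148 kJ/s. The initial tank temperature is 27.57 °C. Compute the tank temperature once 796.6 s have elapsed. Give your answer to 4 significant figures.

M c_p dT/dt = ṁ c_p (T_in − T) + Q̇.
τ = M/ṁ = 512.439 s; T_ss = T_in + Q̇/(ṁ c_p) = 30.58 + 8.148/(4.301·2.135) = 31.4673 °C.
Solution: T(t) = T_ss + (T₀ − T_ss) e^(−t/τ).
T(796.6) = 31.4673 + (-3.89733)·e^(−796.6/512.439) = 31.4673 + (-3.89733)·0.211289 = 30.6439 °C.

30.64 °C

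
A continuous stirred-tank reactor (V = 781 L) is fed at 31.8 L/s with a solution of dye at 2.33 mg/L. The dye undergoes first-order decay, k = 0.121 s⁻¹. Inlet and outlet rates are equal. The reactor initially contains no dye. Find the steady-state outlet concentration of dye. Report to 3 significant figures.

Accumulation = in − out − consumed: V dC/dt = Q C_in − Q C − k V C.
At steady state: 0 = Q C_in − (Q + kV) C_ss, so C_ss = Q C_in/(Q + kV).
C_ss = 31.8·2.33/(31.8 + 0.121·781) = 74.094/126.30 = 0.58665 mg/L.

0.587 mg/L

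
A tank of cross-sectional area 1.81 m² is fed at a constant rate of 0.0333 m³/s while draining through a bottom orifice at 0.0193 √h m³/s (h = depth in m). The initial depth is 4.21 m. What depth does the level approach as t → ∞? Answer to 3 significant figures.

2.98 m

Level balance: A dh/dt = 0.0333 − 0.0193 √h. Setting dh/dt = 0:
Q_in = 0.0193 √h_ss ⇒ √h_ss = 0.0333/0.0193 = 1.7254.
h_ss = 1.7254² = 2.9770 m. (Since h₀ = 4.21 m > h_ss, the level will fall toward this value.)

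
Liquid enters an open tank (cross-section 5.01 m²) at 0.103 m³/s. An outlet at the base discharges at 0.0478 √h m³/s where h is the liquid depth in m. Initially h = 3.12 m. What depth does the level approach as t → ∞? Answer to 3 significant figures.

Level balance: A dh/dt = 0.103 − 0.0478 √h. Setting dh/dt = 0:
Q_in = 0.0478 √h_ss ⇒ √h_ss = 0.103/0.0478 = 2.1548.
h_ss = 2.1548² = 4.6432 m. (Since h₀ = 3.12 m < h_ss, the level will rise toward this value.)

4.64 m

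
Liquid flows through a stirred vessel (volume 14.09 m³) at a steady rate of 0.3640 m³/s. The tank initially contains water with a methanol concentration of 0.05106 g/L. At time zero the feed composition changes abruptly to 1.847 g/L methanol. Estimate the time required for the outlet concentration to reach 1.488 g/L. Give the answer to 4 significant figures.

Mass balance on the solute (V constant): V dC/dt = Q(C_in − C), so τ = V/Q = 38.7088 s.
C(t) = C_in + (C₀ − C_in) e^(−t/τ). Set C = 1.488 and solve for t:
e^(−t/τ) = (C − C_in)/(C₀ − C_in) = (1.488 − 1.847)/(0.05106 − 1.847) = 0.199895
t = −τ ln(…) = 38.7088 × 1.60996 = 62.3197 s.

62.32 s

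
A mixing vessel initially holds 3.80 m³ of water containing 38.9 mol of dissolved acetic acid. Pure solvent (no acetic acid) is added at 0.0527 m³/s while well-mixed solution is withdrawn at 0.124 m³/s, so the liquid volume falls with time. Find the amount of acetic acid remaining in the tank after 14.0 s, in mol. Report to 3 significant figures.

Total volume: dV/dt = Q_in − Q_out = -0.071300 m³/s, so V(t) = 3.80 − 0.071300 t and V(14.0) = 2.8018 m³.
No acetic acid enters, so dm/dt = −Q_out · (m/V).
Separate: dm/m = −Q_out dt/V(t) ⇒ ln(m/m₀) = −(Q_out/(Q_in−Q_out)) ln(V/V₀).
m = m₀ (V₀/V)^(Q_out/(Q_in−Q_out)) = 38.9 × (3.80/2.8018)^(-1.7391) = 22.897 mol.

22.9 mol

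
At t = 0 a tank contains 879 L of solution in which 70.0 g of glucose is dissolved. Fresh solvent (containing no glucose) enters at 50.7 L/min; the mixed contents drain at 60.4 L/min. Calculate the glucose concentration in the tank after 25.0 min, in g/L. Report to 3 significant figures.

Let m(t) be the amount of glucose. Volume: V(t) = V₀ + (Q_in − Q_out) t = 879 − 9.7000 t; V(25.0) = 636.50 L.
No glucose enters, so dm/dt = −Q_out · (m/V).
Separate: dm/m = −Q_out dt/V(t) ⇒ ln(m/m₀) = −(Q_out/(Q_in−Q_out)) ln(V/V₀).
m = m₀ (V₀/V)^(Q_out/(Q_in−Q_out)) = 70.0 × (879/636.50)^(-6.2268) = 9.3791 g.
C = m/V = 9.3791/636.50 = 0.014735 g/L.

0.0147 g/L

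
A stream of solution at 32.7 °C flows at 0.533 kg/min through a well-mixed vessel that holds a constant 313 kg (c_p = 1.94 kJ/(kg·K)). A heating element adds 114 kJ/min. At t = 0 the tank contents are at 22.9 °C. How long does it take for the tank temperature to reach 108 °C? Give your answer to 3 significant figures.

M c_p dT/dt = ṁ c_p (T_in − T) + Q̇.
τ = M/ṁ = 587.24 min; T_ss = T_in + Q̇/(ṁ c_p) = 142.95 °C.
T(t) = T_ss + (T₀ − T_ss) e^(−t/τ). Set T = 108:
e^(−t/τ) = (108 − 142.95)/(22.9 − 142.95) = 0.29112
t = −587.24 · ln(0.29112) = 724.66 min.

725 min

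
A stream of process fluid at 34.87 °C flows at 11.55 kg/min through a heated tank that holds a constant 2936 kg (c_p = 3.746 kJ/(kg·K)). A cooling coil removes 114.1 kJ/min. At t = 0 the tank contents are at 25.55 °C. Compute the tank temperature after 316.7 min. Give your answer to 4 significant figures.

M c_p dT/dt = ṁ c_p (T_in − T) − Q̇.
Rearrange: dT/dt = (T_ss − T)/τ with τ = M/ṁ = 254.199 min and T_ss = T_in − Q̇/(ṁ c_p) = 32.2328 °C.
Solution: T(t) = T_ss + (T₀ − T_ss) e^(−t/τ).
T(316.7) = 32.2328 + (-6.68284)·e^(−316.7/254.199) = 32.2328 + (-6.68284)·0.287689 = 30.3103 °C.

30.31 °C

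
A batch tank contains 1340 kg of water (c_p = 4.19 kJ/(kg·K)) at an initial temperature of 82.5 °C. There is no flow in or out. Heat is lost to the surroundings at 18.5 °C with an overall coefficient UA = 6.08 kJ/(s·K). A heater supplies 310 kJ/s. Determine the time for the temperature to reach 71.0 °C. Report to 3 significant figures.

1990 s

Lumped-capacitance energy balance: M c_p dT/dt = UA(T_amb − T) + Q̇.
τ = M c_p/UA = 923.45 s; T_ss = T_amb + Q̇/UA = 18.5 + 310/6.08 = 69.487 °C.
T(t) = T_ss + (T₀ − T_ss)e^(−t/τ); set T = 71.0:
t = −τ ln[(T − T_ss)/(T₀ − T_ss)] = −923.45 · ln(0.11628) = 1987.1 s.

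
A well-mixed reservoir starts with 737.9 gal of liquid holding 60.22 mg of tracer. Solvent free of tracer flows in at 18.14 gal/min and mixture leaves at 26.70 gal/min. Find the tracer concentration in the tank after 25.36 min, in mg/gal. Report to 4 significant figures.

0.03900 mg/gal

Let m(t) be the amount of tracer. Volume: V(t) = V₀ + (Q_in − Q_out) t = 737.9 − 8.56000 t; V(25.36) = 520.818 gal.
No tracer enters, so dm/dt = −Q_out · (m/V).
dm/m = −Q_out dt/(V₀ − 8.56000 t); integrating gives ln(m/m₀) = −(Q_out/(Q_in−Q_out)) ln(V/V₀).
m = m₀ (V₀/V)^(Q_out/(Q_in−Q_out)) = 60.22 × (737.9/520.818)^(-3.11916) = 20.3131 mg.
C = m/V = 20.3131/520.818 = 0.0390024 mg/gal.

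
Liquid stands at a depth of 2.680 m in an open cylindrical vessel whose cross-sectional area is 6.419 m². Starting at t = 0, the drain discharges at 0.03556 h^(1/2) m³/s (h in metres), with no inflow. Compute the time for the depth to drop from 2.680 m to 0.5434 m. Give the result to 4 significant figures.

324.9 s

With no inflow, A dh/dt = −0.03556 √h.
∫ h^(−1/2) dh = −(0.03556/A) ∫ dt, giving 2√h = 2√h₀ − (0.03556/A) t.
t = 2A(√h₀ − √h)/0.03556 = 2·6.419·(√2.680 − √0.5434)/0.03556
  = 12.8380 × (1.63707 − 0.737157) / 0.03556 = 324.890 s.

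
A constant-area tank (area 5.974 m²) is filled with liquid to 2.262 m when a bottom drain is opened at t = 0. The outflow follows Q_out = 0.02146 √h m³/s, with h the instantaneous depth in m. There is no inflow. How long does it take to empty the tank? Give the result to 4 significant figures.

837.4 s

A dh/dt = −Q_out = −0.02146 √h.
∫ h^(−1/2) dh = −(0.02146/A) ∫ dt, giving 2√h = 2√h₀ − (0.02146/A) t.
Tank is empty when √h = 0: t_empty = 2A√h₀/0.02146.
t_empty = 2·5.974·√2.262/0.02146 = 11.9480·1.50399/0.02146 = 837.359 s.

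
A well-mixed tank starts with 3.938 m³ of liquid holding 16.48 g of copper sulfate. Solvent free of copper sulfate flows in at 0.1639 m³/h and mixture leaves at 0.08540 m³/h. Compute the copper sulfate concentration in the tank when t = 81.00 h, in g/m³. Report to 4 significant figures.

0.5626 g/m³

Total volume: dV/dt = Q_in − Q_out = 0.0785000 m³/h, so V(t) = 3.938 + 0.0785000 t and V(81.00) = 10.2965 m³.
Species balance (pure solvent in): dm/dt = −Q_out · m/V(t).
Separate: dm/m = −Q_out dt/V(t) ⇒ ln(m/m₀) = −(Q_out/(Q_in−Q_out)) ln(V/V₀).
m = m₀ (V₀/V)^(Q_out/(Q_in−Q_out)) = 16.48 × (3.938/10.2965)^(1.08790) = 5.79233 g.
C = m/V = 5.79233/10.2965 = 0.562553 g/m³.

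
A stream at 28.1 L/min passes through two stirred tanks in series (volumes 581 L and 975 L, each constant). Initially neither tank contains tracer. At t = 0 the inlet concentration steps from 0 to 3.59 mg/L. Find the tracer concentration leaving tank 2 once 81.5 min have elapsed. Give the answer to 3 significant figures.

2.84 mg/L

Each tank obeys Vᵢ dCᵢ/dt = Q(Cᵢ₋₁ − Cᵢ), so τᵢ = Vᵢ/Q.
τ₁ = 581/28.1 = 20.676 min; τ₂ = 975/28.1 = 34.698 min.
Tank 1: C₁ = C_in(1 − e^(−t/τ₁)). Tank 2 (τ₁ ≠ τ₂): C₂ = C_in[1 − (τ₁ e^(−t/τ₁) − τ₂ e^(−t/τ₂))/(τ₁ − τ₂)].
At t = 81.5: e^(−t/τ₁) = 0.019414, e^(−t/τ₂) = 0.095477.
C₂ = 3.59·[1 − (20.676·0.019414 − 34.698·0.095477)/(-14.021)] = 3.59·0.79236 = 2.8446 mg/L.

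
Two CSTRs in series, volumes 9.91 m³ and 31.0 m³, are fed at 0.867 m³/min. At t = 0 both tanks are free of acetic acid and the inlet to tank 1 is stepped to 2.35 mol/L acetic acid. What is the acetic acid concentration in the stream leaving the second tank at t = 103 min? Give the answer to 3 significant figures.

2.16 mol/L

Time constants: τᵢ = Vᵢ/Q for each well-mixed tank.
τ₁ = 9.91/0.867 = 11.430 min; τ₂ = 31.0/0.867 = 35.755 min.
Solving the cascade with C₁(0)=C₂(0)=0 gives C₂(t) = C_in[1 − (τ₁ e^(−t/τ₁) − τ₂ e^(−t/τ₂))/(τ₁ − τ₂)].
At t = 103: e^(−t/τ₁) = 0.00012204, e^(−t/τ₂) = 0.056097.
C₂ = 2.35·[1 − (11.430·0.00012204 − 35.755·0.056097)/(-24.325)] = 2.35·0.91760 = 2.1564 mol/L.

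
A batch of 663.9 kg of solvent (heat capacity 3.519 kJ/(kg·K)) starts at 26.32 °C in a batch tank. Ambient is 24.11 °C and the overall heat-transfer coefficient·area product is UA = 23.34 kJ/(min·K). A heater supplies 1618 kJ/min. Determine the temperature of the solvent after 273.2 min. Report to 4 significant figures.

Unsteady energy balance on the tank contents: M c_p dT/dt = −UA(T − T_amb) + Q̇.
dT/dt = (T_ss − T)/τ with T_ss = T_amb + Q̇/UA = 24.11 + 1618/23.34 = 93.4331 °C, τ = M c_p/UA = 663.9·3.519/23.34 = 100.097 min.
This is linear first-order; T(t) = T_ss + (T₀ − T_ss) e^(−t/τ).
T(273.2) = 93.4331 + (-67.1131)·0.0652615 = 89.0531 °C.

89.05 °C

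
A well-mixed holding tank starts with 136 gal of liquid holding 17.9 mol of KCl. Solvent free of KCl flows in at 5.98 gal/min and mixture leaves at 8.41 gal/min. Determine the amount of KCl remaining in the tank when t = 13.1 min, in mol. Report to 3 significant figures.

7.11 mol

Let m(t) be the amount of KCl. Volume: V(t) = V₀ + (Q_in − Q_out) t = 136 − 2.4300 t; V(13.1) = 104.17 gal.
Solute balance: dm/dt = 0 − Q_out C = −Q_out m/V(t).
dm/m = −Q_out dt/(V₀ − 2.4300 t); integrating gives ln(m/m₀) = −(Q_out/(Q_in−Q_out)) ln(V/V₀).
m = m₀ (V₀/V)^(Q_out/(Q_in−Q_out)) = 17.9 × (136/104.17)^(-3.4609) = 7.1130 mol.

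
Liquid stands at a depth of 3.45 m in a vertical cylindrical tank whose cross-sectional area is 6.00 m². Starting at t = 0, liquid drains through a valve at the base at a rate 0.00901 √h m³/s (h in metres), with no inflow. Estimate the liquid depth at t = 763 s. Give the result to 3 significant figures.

1.65 m

Mass balance (ρ constant): A dh/dt = −0.00901 √h.
Separate and integrate: 2(√h − √h₀) = −(0.00901/A) t.
√h = √3.45 − 0.00901·763/(2·6.00) = 1.8574 − 0.57289 = 1.2845.
h = 1.2845² = 1.6500 m.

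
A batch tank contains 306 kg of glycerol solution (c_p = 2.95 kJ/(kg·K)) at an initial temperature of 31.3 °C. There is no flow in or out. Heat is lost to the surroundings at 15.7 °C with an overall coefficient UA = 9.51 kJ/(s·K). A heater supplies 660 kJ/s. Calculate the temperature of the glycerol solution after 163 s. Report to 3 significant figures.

75.4 °C

Lumped-capacitance energy balance: M c_p dT/dt = UA(T_amb − T) + Q̇.
dT/dt = (T_ss − T)/τ with T_ss = T_amb + Q̇/UA = 15.7 + 660/9.51 = 85.101 °C, τ = M c_p/UA = 306·2.95/9.51 = 94.921 s.
This is linear first-order; T(t) = T_ss + (T₀ − T_ss) e^(−t/τ).
T(163) = 85.101 + (-53.801)·0.17957 = 75.440 °C.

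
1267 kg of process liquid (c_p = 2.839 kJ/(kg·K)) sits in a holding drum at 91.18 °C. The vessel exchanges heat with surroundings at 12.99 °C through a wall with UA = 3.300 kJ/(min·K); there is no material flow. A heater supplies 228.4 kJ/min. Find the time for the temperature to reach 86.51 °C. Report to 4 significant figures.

800.4 min

Energy balance: M c_p dT/dt = −UA(T − T_amb) + Q̇.
τ = M c_p/UA = 1090.00 min; T_ss = T_amb + Q̇/UA = 12.99 + 228.4/3.300 = 82.2021 °C.
T(t) = T_ss + (T₀ − T_ss)e^(−t/τ); set T = 86.51:
t = −τ ln[(T − T_ss)/(T₀ − T_ss)] = −1090.00 · ln(0.479833) = 800.410 min.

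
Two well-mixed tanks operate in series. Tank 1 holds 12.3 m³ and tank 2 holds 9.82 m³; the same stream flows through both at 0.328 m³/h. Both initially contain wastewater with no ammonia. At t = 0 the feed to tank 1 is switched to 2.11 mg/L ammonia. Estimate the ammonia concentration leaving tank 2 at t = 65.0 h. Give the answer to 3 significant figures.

Species balance on tank i: dCᵢ/dt = (Cᵢ₋₁ − Cᵢ)/τᵢ with τᵢ = Vᵢ/Q.
τ₁ = 12.3/0.328 = 37.500 h; τ₂ = 9.82/0.328 = 29.939 h.
Solving the cascade with C₁(0)=C₂(0)=0 gives C₂(t) = C_in[1 − (τ₁ e^(−t/τ₁) − τ₂ e^(−t/τ₂))/(τ₁ − τ₂)].
At t = 65.0: e^(−t/τ₁) = 0.17669, e^(−t/τ₂) = 0.11405.
C₂ = 2.11·[1 − (37.500·0.17669 − 29.939·0.11405)/(7.5610)] = 2.11·0.57527 = 1.2138 mg/L.

1.21 mg/L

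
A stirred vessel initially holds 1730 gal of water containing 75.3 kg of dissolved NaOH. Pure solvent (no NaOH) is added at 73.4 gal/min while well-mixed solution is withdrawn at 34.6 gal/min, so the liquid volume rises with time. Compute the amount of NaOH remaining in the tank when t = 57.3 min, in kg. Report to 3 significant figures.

36.0 kg

Let m(t) be the amount of NaOH. Volume: V(t) = V₀ + (Q_in − Q_out) t = 1730 + 38.800 t; V(57.3) = 3953.2 gal.
No NaOH enters, so dm/dt = −Q_out · (m/V).
Separate: dm/m = −Q_out dt/V(t) ⇒ ln(m/m₀) = −(Q_out/(Q_in−Q_out)) ln(V/V₀).
m = m₀ (V₀/V)^(Q_out/(Q_in−Q_out)) = 75.3 × (1730/3953.2)^(0.89175) = 36.036 kg.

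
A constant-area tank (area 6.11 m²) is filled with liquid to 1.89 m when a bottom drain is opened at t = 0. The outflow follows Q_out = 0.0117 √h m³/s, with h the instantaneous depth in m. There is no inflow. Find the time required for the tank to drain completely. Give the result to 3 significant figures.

1440 s

A dh/dt = −Q_out = −0.0117 √h.
Separate and integrate: 2(√h − √h₀) = −(0.0117/A) t.
Set h = 0: 2√h₀ = (0.0117/A) t_empty ⇒ t_empty = 2A√h₀/0.0117.
t_empty = 2·6.11·√1.89/0.0117 = 12.220·1.3748/0.0117 = 1435.9 s.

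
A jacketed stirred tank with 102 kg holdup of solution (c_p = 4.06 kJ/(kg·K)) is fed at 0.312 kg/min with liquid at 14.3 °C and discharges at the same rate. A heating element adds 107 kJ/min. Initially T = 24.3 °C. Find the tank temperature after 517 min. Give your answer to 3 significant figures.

M c_p dT/dt = ṁ c_p (T_in − T) + Q̇.
Rearrange: dT/dt = (T_ss − T)/τ with τ = M/ṁ = 326.92 min and T_ss = T_in + Q̇/(ṁ c_p) = 98.770 °C.
T approaches T_ss exponentially: T(t) = T_ss + (T₀ − T_ss) e^(−t/τ).
T(517) = 98.770 + (-74.470)·e^(−517/326.92) = 98.770 + (-74.470)·0.20568 = 83.453 °C.

83.5 °C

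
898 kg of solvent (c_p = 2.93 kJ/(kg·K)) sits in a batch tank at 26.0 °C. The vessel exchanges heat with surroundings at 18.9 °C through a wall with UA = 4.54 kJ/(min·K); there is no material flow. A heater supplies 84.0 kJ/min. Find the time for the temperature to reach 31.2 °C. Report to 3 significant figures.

353 min

M c_p dT/dt = −UA(T − T_amb) + Q̇.
τ = M c_p/UA = 579.55 min; T_ss = T_amb + Q̇/UA = 18.9 + 84.0/4.54 = 37.402 °C.
T(t) = T_ss + (T₀ − T_ss)e^(−t/τ); set T = 31.2:
t = −τ ln[(T − T_ss)/(T₀ − T_ss)] = −579.55 · ln(0.54395) = 352.89 min.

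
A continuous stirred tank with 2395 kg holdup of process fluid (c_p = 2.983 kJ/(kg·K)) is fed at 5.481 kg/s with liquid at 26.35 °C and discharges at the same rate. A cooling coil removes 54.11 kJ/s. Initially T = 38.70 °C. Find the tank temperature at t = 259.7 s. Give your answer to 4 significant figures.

Heat balance on the well-mixed liquid: M c_p dT/dt = ṁ c_p (T_in − T) − 54.11.
τ = M/ṁ = 436.964 s; T_ss = T_in − Q̇/(ṁ c_p) = 26.35 − 54.11/(5.481·2.983) = 23.0405 °C.
T approaches T_ss exponentially: T(t) = T_ss + (T₀ − T_ss) e^(−t/τ).
T(259.7) = 23.0405 + (15.6595)·e^(−259.7/436.964) = 23.0405 + (15.6595)·0.551933 = 31.6835 °C.

31.68 °C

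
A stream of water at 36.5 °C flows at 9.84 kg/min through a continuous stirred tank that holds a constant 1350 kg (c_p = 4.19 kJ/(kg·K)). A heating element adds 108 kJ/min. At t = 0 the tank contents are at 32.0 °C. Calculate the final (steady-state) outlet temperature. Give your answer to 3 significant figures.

Unsteady energy balance on the tank contents: M c_p dT/dt = ṁ c_p (T_in − T) + 108.
At steady state dT/dt = 0 ⇒ T_ss = T_in + Q̇/(ṁ c_p) = 36.5 + 108/(9.84·4.19) = 39.119 °C.

39.1 °C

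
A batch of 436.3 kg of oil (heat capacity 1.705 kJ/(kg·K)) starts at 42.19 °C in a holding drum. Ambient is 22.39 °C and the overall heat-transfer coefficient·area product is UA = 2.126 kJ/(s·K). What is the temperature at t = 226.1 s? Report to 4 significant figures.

M c_p dT/dt = −UA(T − T_amb).
dT/dt = (T_ss − T)/τ with T_ss = T_amb = 22.3900 °C, τ = M c_p/UA = 436.3·1.705/2.126 = 349.902 s.
Integrating: T(t) = T_ss + (T₀ − T_ss) e^(−t/τ).
T(226.1) = 22.3900 + (19.8000)·0.524043 = 32.7661 °C.

32.77 °C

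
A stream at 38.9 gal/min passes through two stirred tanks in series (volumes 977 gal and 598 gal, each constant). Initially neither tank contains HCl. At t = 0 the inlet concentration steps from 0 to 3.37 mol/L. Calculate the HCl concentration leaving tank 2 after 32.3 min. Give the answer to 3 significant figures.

1.62 mol/L

Species balance on tank i: dCᵢ/dt = (Cᵢ₋₁ − Cᵢ)/τᵢ with τᵢ = Vᵢ/Q.
τ₁ = 977/38.9 = 25.116 min; τ₂ = 598/38.9 = 15.373 min.
Tank 1: C₁ = C_in(1 − e^(−t/τ₁)). Tank 2 (τ₁ ≠ τ₂): C₂ = C_in[1 − (τ₁ e^(−t/τ₁) − τ₂ e^(−t/τ₂))/(τ₁ − τ₂)].
At t = 32.3: e^(−t/τ₁) = 0.27636, e^(−t/τ₂) = 0.12232.
C₂ = 3.37·[1 − (25.116·0.27636 − 15.373·0.12232)/(9.7429)] = 3.37·0.48059 = 1.6196 mol/L.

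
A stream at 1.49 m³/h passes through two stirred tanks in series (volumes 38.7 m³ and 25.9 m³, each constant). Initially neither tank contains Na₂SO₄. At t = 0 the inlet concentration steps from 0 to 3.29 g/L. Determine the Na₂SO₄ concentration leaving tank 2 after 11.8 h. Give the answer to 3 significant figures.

0.351 g/L

Time constants: τᵢ = Vᵢ/Q for each well-mixed tank.
τ₁ = 38.7/1.49 = 25.973 h; τ₂ = 25.9/1.49 = 17.383 h.
Solving the cascade with C₁(0)=C₂(0)=0 gives C₂(t) = C_in[1 − (τ₁ e^(−t/τ₁) − τ₂ e^(−t/τ₂))/(τ₁ − τ₂)].
At t = 11.8: e^(−t/τ₁) = 0.63488, e^(−t/τ₂) = 0.50720.
C₂ = 3.29·[1 − (25.973·0.63488 − 17.383·0.50720)/(8.5906)] = 3.29·0.10677 = 0.35127 g/L.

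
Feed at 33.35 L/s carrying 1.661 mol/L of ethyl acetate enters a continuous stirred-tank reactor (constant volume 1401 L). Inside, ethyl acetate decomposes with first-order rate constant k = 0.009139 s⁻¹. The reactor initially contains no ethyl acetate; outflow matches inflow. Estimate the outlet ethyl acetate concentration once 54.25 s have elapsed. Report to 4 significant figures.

V dC/dt = Q(C_in − C) − k V C.
This is linear with rate a = Q/V + k = 0.0329434 s⁻¹.
C_ss = Q C_in/(Q + kV) = 1.20021 mol/L; C(t) = C_ss + (C₀ − C_ss) e^(−a t).
C(54.25) = 1.20021 + (-1.20021)·e^(−0.0329434·54.25) = 1.20021 + (-1.20021)·0.167432 = 0.999260 mol/L.

0.9993 mol/L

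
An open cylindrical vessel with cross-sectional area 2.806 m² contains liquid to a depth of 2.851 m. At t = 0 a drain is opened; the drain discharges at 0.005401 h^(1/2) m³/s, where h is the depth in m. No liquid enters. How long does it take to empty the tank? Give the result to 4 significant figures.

Volume balance on the tank: A dh/dt = −0.005401 √h.
Separate and integrate: 2(√h − √h₀) = −(0.005401/A) t.
Tank is empty when √h = 0: t_empty = 2A√h₀/0.005401.
t_empty = 2·2.806·√2.851/0.005401 = 5.61200·1.68849/0.005401 = 1754.45 s.

1754 s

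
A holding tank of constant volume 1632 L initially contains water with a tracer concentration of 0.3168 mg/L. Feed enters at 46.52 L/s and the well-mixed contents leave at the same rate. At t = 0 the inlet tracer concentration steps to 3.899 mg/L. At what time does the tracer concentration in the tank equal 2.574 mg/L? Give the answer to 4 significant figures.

Species balance on the tank: V dC/dt = Q(C_in − C), so τ = V/Q = 35.0817 s.
C(t) = C_in + (C₀ − C_in) e^(−t/τ). Set C = 2.574 and solve for t:
e^(−t/τ) = (C − C_in)/(C₀ − C_in) = (2.574 − 3.899)/(0.3168 − 3.899) = 0.369884
t = −τ ln(…) = 35.0817 × 0.994565 = 34.8910 s.

34.89 s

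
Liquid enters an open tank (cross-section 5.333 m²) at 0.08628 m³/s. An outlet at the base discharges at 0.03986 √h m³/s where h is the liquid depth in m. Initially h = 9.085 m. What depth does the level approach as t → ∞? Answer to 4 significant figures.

Level balance: A dh/dt = 0.08628 − 0.03986 √h. Setting dh/dt = 0:
Q_in = 0.03986 √h_ss ⇒ √h_ss = 0.08628/0.03986 = 2.16458.
h_ss = 2.16458² = 4.68539 m. (Since h₀ = 9.085 m > h_ss, the level will fall toward this value.)

4.685 m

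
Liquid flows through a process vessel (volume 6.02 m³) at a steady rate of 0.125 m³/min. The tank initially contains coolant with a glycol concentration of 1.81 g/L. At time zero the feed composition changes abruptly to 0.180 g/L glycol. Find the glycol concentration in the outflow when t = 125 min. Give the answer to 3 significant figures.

Transient balance on the dissolved component: V dC/dt = Q(C_in − C).
So dC/dt = (C_in − C)/τ with τ = V/Q = 6.02/0.125 = 48.160 min.
C approaches C_in exponentially: C(t) = C_in + (C₀ − C_in) e^(−t/τ).
C(125) = 0.180 + (1.81 − 0.180)·e^(−125/48.160) = 0.180 + (1.6300)·0.074607 = 0.30161 g/L.

0.302 g/L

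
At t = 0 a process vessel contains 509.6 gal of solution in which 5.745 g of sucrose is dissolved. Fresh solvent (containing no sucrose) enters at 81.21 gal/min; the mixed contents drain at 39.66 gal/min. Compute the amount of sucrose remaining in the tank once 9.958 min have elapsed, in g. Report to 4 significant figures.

3.258 g

Total volume: dV/dt = Q_in − Q_out = 41.5500 gal/min, so V(t) = 509.6 + 41.5500 t and V(9.958) = 923.355 gal.
No sucrose enters, so dm/dt = −Q_out · (m/V).
dm/m = −Q_out dt/(V₀ + 41.5500 t); integrating gives ln(m/m₀) = −(Q_out/(Q_in−Q_out)) ln(V/V₀).
m = m₀ (V₀/V)^(Q_out/(Q_in−Q_out)) = 5.745 × (509.6/923.355)^(0.954513) = 3.25756 g.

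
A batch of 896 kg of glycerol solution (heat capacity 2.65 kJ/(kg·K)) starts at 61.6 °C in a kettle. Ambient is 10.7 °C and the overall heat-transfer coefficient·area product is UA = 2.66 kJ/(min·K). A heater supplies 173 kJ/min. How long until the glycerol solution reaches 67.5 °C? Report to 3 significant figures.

Lumped-capacitance energy balance: M c_p dT/dt = UA(T_amb − T) + Q̇.
τ = M c_p/UA = 892.63 min; T_ss = T_amb + Q̇/UA = 10.7 + 173/2.66 = 75.738 °C.
T(t) = T_ss + (T₀ − T_ss)e^(−t/τ); set T = 67.5:
t = −τ ln[(T − T_ss)/(T₀ − T_ss)] = −892.63 · ln(0.58267) = 482.14 min.

482 min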